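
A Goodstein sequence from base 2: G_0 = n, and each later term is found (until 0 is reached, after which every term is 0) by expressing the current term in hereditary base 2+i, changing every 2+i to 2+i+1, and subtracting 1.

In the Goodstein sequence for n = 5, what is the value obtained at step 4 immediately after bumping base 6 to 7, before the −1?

1198

5 —HB2→ 2^2 + 1 —bump→ 3^3 + 1 = 28 —(−1)→ 27
27 —HB3→ 3^3 —bump→ 4^4 = 256 —(−1)→ 255
255 —HB4→ 3·4^3 + 3·4^2 + 3·4 + 3 —bump→ 3·5^3 + 3·5^2 + 3·5 + 3 = 468 —(−1)→ 467
467 —HB5→ 3·5^3 + 3·5^2 + 3·5 + 2 —bump→ 3·6^3 + 3·6^2 + 3·6 + 2 = 776 —(−1)→ 775
775 —HB6→ 3·6^3 + 3·6^2 + 3·6 + 1 —bump→ 3·7^3 + 3·7^2 + 3·7 + 1 = 1198 —(−1)→ 1197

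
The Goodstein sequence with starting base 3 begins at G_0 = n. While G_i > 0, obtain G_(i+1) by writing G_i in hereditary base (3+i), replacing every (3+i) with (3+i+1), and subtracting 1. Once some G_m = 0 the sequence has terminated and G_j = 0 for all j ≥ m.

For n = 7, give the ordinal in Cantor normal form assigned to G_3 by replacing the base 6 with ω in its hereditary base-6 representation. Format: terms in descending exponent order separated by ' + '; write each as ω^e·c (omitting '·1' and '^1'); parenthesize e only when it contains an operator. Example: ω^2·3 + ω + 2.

[0] 7 ≡ 2·3 + 1 (base 3). Lift 4: 9. −1: 8.
[1] 8 ≡ 2·4 (base 4). Lift 5: 10. −1: 9.
[2] 9 ≡ 5 + 4 (base 5). Lift 6: 10. −1: 9.
[3] 9 ≡ 6 + 3 (base 6). Lift 7: 10. −1: 9.

ω + 3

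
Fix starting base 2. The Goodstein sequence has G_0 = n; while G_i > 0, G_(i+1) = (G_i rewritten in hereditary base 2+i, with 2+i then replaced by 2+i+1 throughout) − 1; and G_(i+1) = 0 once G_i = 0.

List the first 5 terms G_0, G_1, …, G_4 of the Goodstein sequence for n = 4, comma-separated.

4, 26, 41, 60, 83

G_0=4  [base 2] 2^2  →[2↦3]→  3^3 = 27  −1 ⇒ G_1=26
G_1=26  [base 3] 2·3^2 + 2·3 + 2  →[3↦4]→  2·4^2 + 2·4 + 2 = 42  −1 ⇒ G_2=41
G_2=41  [base 4] 2·4^2 + 2·4 + 1  →[4↦5]→  2·5^2 + 2·5 + 1 = 61  −1 ⇒ G_3=60
G_3=60  [base 5] 2·5^2 + 2·5  →[5↦6]→  2·6^2 + 2·6 = 84  −1 ⇒ G_4=83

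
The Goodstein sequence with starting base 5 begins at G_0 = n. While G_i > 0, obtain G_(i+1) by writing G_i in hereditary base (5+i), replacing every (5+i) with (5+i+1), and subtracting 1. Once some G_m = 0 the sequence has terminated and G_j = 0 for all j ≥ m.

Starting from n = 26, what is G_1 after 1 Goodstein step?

26 —HB5→ 5^2 + 1 —bump→ 6^2 + 1 = 37 —(−1)→ 36
36 —HB6→ 6^2 —bump→ 7^2 = 49 —(−1)→ 48

36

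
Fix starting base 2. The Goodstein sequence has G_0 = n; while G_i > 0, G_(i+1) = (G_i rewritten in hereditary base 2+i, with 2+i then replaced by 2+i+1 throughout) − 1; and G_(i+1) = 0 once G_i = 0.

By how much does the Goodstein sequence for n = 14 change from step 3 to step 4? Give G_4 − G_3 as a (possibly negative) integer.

307841

step 0: 14 = 2^(2 + 1) + 2^2 + 2; sub 3 for 2: 3^(3 + 1) + 3^3 + 3; = 111; G_1 = 111−1 = 110
step 1: 110 = 3^(3 + 1) + 3^3 + 2; sub 4 for 3: 4^(4 + 1) + 4^4 + 2; = 1282; G_2 = 1282−1 = 1281
step 2: 1281 = 4^(4 + 1) + 4^4 + 1; sub 5 for 4: 5^(5 + 1) + 5^5 + 1; = 18751; G_3 = 18751−1 = 18750
step 3: 18750 = 5^(5 + 1) + 5^5; sub 6 for 5: 6^(6 + 1) + 6^6; = 326592; G_4 = 326592−1 = 326591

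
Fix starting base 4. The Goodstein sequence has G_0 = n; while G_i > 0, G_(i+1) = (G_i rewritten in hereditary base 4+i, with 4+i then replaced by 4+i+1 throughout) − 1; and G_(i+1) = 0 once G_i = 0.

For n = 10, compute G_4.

13

10 —HB4→ 2·4 + 2 —bump→ 2·5 + 2 = 12 —(−1)→ 11
11 —HB5→ 2·5 + 1 —bump→ 2·6 + 1 = 13 —(−1)→ 12
12 —HB6→ 2·6 —bump→ 2·7 = 14 —(−1)→ 13
13 —HB7→ 7 + 6 —bump→ 8 + 6 = 14 —(−1)→ 13
13 —HB8→ 8 + 5 —bump→ 9 + 5 = 14 —(−1)→ 13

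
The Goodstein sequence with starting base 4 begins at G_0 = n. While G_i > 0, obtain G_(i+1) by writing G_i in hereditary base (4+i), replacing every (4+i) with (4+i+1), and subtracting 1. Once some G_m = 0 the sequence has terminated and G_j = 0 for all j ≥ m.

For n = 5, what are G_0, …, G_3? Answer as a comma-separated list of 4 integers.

5, 5, 5, 4

5 —HB4→ 4 + 1 —bump→ 5 + 1 = 6 —(−1)→ 5
5 —HB5→ 5 —bump→ 6 = 6 —(−1)→ 5
5 —HB6→ 5 —bump→ 5 = 5 —(−1)→ 4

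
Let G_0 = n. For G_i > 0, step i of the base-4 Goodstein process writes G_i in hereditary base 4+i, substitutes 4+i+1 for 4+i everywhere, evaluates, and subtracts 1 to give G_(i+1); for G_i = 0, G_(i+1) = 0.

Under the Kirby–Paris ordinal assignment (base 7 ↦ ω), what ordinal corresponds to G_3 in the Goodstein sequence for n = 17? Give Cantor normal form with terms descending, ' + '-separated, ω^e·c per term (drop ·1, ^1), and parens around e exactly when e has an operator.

[0] 17 ≡ 4^2 + 1 (base 4). Lift 5: 26. −1: 25.
[1] 25 ≡ 5^2 (base 5). Lift 6: 36. −1: 35.
[2] 35 ≡ 5·6 + 5 (base 6). Lift 7: 40. −1: 39.
[3] 39 ≡ 5·7 + 4 (base 7). Lift 8: 44. −1: 43.

ω·5 + 4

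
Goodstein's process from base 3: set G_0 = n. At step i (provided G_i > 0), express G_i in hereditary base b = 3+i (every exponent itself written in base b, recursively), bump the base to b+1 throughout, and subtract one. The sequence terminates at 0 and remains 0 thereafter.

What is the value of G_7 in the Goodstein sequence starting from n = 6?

5

step 0: 6 = 2·3; sub 4 for 3: 2·4; = 8; G_1 = 8−1 = 7
step 1: 7 = 4 + 3; sub 5 for 4: 5 + 3; = 8; G_2 = 8−1 = 7
step 2: 7 = 5 + 2; sub 6 for 5: 6 + 2; = 8; G_3 = 8−1 = 7
step 3: 7 = 6 + 1; sub 7 for 6: 7 + 1; = 8; G_4 = 8−1 = 7
step 4: 7 = 7; sub 8 for 7: 8; = 8; G_5 = 8−1 = 7
step 5: 7 = 7; sub 9 for 8: 7; = 7; G_6 = 7−1 = 6
step 6: 6 = 6; sub 10 for 9: 6; = 6; G_7 = 6−1 = 5
step 7: 5 = 5; sub 11 for 10: 5; = 5; G_8 = 5−1 = 4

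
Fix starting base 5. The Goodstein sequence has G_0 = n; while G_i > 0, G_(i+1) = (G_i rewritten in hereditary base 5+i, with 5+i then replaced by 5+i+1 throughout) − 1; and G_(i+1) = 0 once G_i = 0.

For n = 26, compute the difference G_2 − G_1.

26 —HB5→ 5^2 + 1 —bump→ 6^2 + 1 = 37 —(−1)→ 36
36 —HB6→ 6^2 —bump→ 7^2 = 49 —(−1)→ 48

12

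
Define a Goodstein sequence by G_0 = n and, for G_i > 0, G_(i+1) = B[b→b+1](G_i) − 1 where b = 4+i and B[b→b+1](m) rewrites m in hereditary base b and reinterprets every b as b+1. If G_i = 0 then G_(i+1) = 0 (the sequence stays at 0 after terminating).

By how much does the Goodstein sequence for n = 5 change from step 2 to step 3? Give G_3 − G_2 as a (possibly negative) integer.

-1

G_0 = 5. HB_4(5) = 4 + 1. Bump = 6. G_1 = 5.
G_1 = 5. HB_5(5) = 5. Bump = 6. G_2 = 5.
G_2 = 5. HB_6(5) = 5. Bump = 5. G_3 = 4.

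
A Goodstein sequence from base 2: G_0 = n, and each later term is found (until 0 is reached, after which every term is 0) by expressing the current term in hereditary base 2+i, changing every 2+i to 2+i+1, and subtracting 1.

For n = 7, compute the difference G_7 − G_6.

20888664

[0] 7 ≡ 2^2 + 2 + 1 (base 2). Lift 3: 31. −1: 30.
[1] 30 ≡ 3^3 + 3 (base 3). Lift 4: 260. −1: 259.
[2] 259 ≡ 4^4 + 3 (base 4). Lift 5: 3128. −1: 3127.
[3] 3127 ≡ 5^5 + 2 (base 5). Lift 6: 46658. −1: 46657.
[4] 46657 ≡ 6^6 + 1 (base 6). Lift 7: 823544. −1: 823543.
[5] 823543 ≡ 7^7 (base 7). Lift 8: 16777216. −1: 16777215.
[6] 16777215 ≡ 7·8^7 + 7·8^6 + 7·8^5 + 7·8^4 + 7·8^3 + 7·8^2 + 7·8 + 7 (base 8). Lift 9: 37665880. −1: 37665879.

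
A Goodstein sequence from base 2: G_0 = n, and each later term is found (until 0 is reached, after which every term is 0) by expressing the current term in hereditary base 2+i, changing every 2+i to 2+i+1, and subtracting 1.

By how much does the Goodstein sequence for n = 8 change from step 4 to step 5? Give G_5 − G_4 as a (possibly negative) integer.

1553800

G_0 = 8. HB_2(8) = 2^(2 + 1). Bump = 81. G_1 = 80.
G_1 = 80. HB_3(80) = 2·3^3 + 2·3^2 + 2·3 + 2. Bump = 554. G_2 = 553.
G_2 = 553. HB_4(553) = 2·4^4 + 2·4^2 + 2·4 + 1. Bump = 6311. G_3 = 6310.
G_3 = 6310. HB_5(6310) = 2·5^5 + 2·5^2 + 2·5. Bump = 93396. G_4 = 93395.
G_4 = 93395. HB_6(93395) = 2·6^6 + 2·6^2 + 6 + 5. Bump = 1647196. G_5 = 1647195.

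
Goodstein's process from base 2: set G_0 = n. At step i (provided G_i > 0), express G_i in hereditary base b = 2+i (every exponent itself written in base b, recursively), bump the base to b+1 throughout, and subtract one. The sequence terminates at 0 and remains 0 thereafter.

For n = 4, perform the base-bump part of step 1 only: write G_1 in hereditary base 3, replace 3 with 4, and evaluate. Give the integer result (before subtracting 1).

(0) 4|_2 = 2^2 ↦ 3^3|_3 = 27 ⇒ 26
(1) 26|_3 = 2·3^2 + 2·3 + 2 ↦ 2·4^2 + 2·4 + 2|_4 = 42 ⇒ 41

42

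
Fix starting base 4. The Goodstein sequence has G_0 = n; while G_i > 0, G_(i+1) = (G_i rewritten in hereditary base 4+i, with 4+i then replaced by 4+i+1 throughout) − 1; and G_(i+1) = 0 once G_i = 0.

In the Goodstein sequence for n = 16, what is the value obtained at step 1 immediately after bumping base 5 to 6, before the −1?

28

base 4: 16 = 4^2; at 5: 5^2 = 25; next = 24
base 5: 24 = 4·5 + 4; at 6: 4·6 + 4 = 28; next = 27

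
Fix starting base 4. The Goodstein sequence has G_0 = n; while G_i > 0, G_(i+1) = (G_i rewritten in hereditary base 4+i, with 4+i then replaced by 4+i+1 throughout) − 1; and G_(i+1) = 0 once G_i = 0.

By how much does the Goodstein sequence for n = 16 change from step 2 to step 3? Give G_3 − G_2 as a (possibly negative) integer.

3

16 —HB4→ 4^2 —bump→ 5^2 = 25 —(−1)→ 24
24 —HB5→ 4·5 + 4 —bump→ 4·6 + 4 = 28 —(−1)→ 27
27 —HB6→ 4·6 + 3 —bump→ 4·7 + 3 = 31 —(−1)→ 30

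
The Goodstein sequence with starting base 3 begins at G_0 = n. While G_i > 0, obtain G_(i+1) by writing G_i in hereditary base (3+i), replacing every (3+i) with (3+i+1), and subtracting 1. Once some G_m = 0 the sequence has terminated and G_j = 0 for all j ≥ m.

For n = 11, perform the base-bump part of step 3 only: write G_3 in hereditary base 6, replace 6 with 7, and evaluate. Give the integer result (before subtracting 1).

(0) 11|_3 = 3^2 + 2 ↦ 4^2 + 2|_4 = 18 ⇒ 17
(1) 17|_4 = 4^2 + 1 ↦ 5^2 + 1|_5 = 26 ⇒ 25
(2) 25|_5 = 5^2 ↦ 6^2|_6 = 36 ⇒ 35
(3) 35|_6 = 5·6 + 5 ↦ 5·7 + 5|_7 = 40 ⇒ 39

40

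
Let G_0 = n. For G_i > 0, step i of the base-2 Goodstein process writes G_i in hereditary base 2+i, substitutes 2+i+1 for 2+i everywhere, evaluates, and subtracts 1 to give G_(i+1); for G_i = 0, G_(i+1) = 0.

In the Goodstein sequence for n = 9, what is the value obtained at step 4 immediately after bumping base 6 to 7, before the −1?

2471827

G_0 = 9. HB_2(9) = 2^(2 + 1) + 1. Bump = 82. G_1 = 81.
G_1 = 81. HB_3(81) = 3^(3 + 1). Bump = 1024. G_2 = 1023.
G_2 = 1023. HB_4(1023) = 3·4^4 + 3·4^3 + 3·4^2 + 3·4 + 3. Bump = 9843. G_3 = 9842.
G_3 = 9842. HB_5(9842) = 3·5^5 + 3·5^3 + 3·5^2 + 3·5 + 2. Bump = 140744. G_4 = 140743.
G_4 = 140743. HB_6(140743) = 3·6^6 + 3·6^3 + 3·6^2 + 3·6 + 1. Bump = 2471827. G_5 = 2471826.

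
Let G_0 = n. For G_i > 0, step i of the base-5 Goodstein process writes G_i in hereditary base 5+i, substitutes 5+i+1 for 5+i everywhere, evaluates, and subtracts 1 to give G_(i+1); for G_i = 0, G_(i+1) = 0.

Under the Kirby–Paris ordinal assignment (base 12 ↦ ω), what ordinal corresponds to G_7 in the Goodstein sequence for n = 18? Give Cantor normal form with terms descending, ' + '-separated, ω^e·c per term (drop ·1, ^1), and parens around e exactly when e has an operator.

ω·2 + 5

i=0: 18 = 3·5 + 3 (b=5); 5→6: 3·6 + 3 = 21; 21−1 = 20
i=1: 20 = 3·6 + 2 (b=6); 6→7: 3·7 + 2 = 23; 23−1 = 22
i=2: 22 = 3·7 + 1 (b=7); 7→8: 3·8 + 1 = 25; 25−1 = 24
i=3: 24 = 3·8 (b=8); 8→9: 3·9 = 27; 27−1 = 26
i=4: 26 = 2·9 + 8 (b=9); 9→10: 2·10 + 8 = 28; 28−1 = 27
i=5: 27 = 2·10 + 7 (b=10); 10→11: 2·11 + 7 = 29; 29−1 = 28
i=6: 28 = 2·11 + 6 (b=11); 11→12: 2·12 + 6 = 30; 30−1 = 29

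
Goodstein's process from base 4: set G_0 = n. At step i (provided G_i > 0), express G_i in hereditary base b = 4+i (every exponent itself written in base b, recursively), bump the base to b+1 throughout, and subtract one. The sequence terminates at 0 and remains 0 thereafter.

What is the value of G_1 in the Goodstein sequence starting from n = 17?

i=0: 17 = 4^2 + 1 (b=4); 4→5: 5^2 + 1 = 26; 26−1 = 25
i=1: 25 = 5^2 (b=5); 5→6: 6^2 = 36; 36−1 = 35

25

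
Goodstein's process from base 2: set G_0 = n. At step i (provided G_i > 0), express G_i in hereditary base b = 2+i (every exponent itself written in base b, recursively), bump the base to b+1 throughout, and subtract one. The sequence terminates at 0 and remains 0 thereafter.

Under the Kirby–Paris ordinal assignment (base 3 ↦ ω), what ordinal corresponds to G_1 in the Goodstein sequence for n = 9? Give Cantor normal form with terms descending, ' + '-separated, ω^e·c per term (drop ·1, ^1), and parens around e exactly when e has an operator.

ω^(ω + 1)

9 —HB2→ 2^(2 + 1) + 1 —bump→ 3^(3 + 1) + 1 = 82 —(−1)→ 81
81 —HB3→ 3^(3 + 1) —bump→ 4^(4 + 1) = 1024 —(−1)→ 1023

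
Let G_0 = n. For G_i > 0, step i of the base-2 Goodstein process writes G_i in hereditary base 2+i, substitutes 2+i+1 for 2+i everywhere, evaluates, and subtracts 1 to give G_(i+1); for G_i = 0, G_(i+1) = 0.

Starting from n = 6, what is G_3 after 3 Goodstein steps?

step 0: 6 = 2^2 + 2; sub 3 for 2: 3^3 + 3; = 30; G_1 = 30−1 = 29
step 1: 29 = 3^3 + 2; sub 4 for 3: 4^4 + 2; = 258; G_2 = 258−1 = 257
step 2: 257 = 4^4 + 1; sub 5 for 4: 5^5 + 1; = 3126; G_3 = 3126−1 = 3125
step 3: 3125 = 5^5; sub 6 for 5: 6^6; = 46656; G_4 = 46656−1 = 46655

3125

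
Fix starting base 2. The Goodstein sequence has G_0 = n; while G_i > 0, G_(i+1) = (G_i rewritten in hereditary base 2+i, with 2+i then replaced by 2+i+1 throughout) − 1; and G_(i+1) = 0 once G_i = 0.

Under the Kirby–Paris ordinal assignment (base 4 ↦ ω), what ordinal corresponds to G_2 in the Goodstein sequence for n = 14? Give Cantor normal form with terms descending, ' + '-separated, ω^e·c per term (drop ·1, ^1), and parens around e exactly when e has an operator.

ω^(ω + 1) + ω^ω + 1

i=0: 14 = 2^(2 + 1) + 2^2 + 2 (b=2); 2→3: 3^(3 + 1) + 3^3 + 3 = 111; 111−1 = 110
i=1: 110 = 3^(3 + 1) + 3^3 + 2 (b=3); 3→4: 4^(4 + 1) + 4^4 + 2 = 1282; 1282−1 = 1281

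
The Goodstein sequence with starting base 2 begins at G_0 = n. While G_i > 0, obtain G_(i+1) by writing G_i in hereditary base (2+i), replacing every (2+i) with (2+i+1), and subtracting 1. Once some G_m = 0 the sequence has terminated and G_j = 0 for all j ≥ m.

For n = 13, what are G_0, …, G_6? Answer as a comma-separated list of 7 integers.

13, 108, 1279, 16092, 280711, 5765998, 134219479

13 —HB2→ 2^(2 + 1) + 2^2 + 1 —bump→ 3^(3 + 1) + 3^3 + 1 = 109 —(−1)→ 108
108 —HB3→ 3^(3 + 1) + 3^3 —bump→ 4^(4 + 1) + 4^4 = 1280 —(−1)→ 1279
1279 —HB4→ 4^(4 + 1) + 3·4^3 + 3·4^2 + 3·4 + 3 —bump→ 5^(5 + 1) + 3·5^3 + 3·5^2 + 3·5 + 3 = 16093 —(−1)→ 16092
16092 —HB5→ 5^(5 + 1) + 3·5^3 + 3·5^2 + 3·5 + 2 —bump→ 6^(6 + 1) + 3·6^3 + 3·6^2 + 3·6 + 2 = 280712 —(−1)→ 280711
280711 —HB6→ 6^(6 + 1) + 3·6^3 + 3·6^2 + 3·6 + 1 —bump→ 7^(7 + 1) + 3·7^3 + 3·7^2 + 3·7 + 1 = 5765999 —(−1)→ 5765998
5765998 —HB7→ 7^(7 + 1) + 3·7^3 + 3·7^2 + 3·7 —bump→ 8^(8 + 1) + 3·8^3 + 3·8^2 + 3·8 = 134219480 —(−1)→ 134219479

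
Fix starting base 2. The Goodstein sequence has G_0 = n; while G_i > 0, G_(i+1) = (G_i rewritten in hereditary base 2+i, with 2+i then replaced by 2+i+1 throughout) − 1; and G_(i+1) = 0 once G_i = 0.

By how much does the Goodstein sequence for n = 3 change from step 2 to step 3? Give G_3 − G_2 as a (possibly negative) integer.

[0] 3 ≡ 2 + 1 (base 2). Lift 3: 4. −1: 3.
[1] 3 ≡ 3 (base 3). Lift 4: 4. −1: 3.
[2] 3 ≡ 3 (base 4). Lift 5: 3. −1: 2.

-1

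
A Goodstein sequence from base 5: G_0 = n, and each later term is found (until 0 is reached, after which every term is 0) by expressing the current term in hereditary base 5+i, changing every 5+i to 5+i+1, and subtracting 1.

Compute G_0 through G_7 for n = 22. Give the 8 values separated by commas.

i=0: 22 = 4·5 + 2 (b=5); 5→6: 4·6 + 2 = 26; 26−1 = 25
i=1: 25 = 4·6 + 1 (b=6); 6→7: 4·7 + 1 = 29; 29−1 = 28
i=2: 28 = 4·7 (b=7); 7→8: 4·8 = 32; 32−1 = 31
i=3: 31 = 3·8 + 7 (b=8); 8→9: 3·9 + 7 = 34; 34−1 = 33
i=4: 33 = 3·9 + 6 (b=9); 9→10: 3·10 + 6 = 36; 36−1 = 35
i=5: 35 = 3·10 + 5 (b=10); 10→11: 3·11 + 5 = 38; 38−1 = 37
i=6: 37 = 3·11 + 4 (b=11); 11→12: 3·12 + 4 = 40; 40−1 = 39

22, 25, 28, 31, 33, 35, 37, 39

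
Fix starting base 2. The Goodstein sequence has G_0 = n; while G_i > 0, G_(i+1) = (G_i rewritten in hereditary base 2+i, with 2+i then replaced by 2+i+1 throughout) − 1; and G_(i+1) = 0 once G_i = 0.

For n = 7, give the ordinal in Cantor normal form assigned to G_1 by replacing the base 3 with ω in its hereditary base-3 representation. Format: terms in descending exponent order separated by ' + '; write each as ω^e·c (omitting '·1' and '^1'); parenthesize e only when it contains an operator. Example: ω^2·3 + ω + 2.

ω^ω + ω

G_0=7  [base 2] 2^2 + 2 + 1  →[2↦3]→  3^3 + 3 + 1 = 31  −1 ⇒ G_1=30
G_1=30  [base 3] 3^3 + 3  →[3↦4]→  4^4 + 4 = 260  −1 ⇒ G_2=259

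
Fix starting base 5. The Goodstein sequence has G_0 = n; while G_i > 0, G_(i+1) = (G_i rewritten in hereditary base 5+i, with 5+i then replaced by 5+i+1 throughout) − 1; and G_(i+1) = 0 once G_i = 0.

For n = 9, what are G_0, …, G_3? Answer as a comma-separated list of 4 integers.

(0) 9|_5 = 5 + 4 ↦ 6 + 4|_6 = 10 ⇒ 9
(1) 9|_6 = 6 + 3 ↦ 7 + 3|_7 = 10 ⇒ 9
(2) 9|_7 = 7 + 2 ↦ 8 + 2|_8 = 10 ⇒ 9

9, 9, 9, 9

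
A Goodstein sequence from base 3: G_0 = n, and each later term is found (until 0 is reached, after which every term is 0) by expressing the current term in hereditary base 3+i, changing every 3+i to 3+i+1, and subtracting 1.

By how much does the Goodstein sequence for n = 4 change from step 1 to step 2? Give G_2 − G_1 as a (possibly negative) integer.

0

i=0: 4 = 3 + 1 (b=3); 3→4: 4 + 1 = 5; 5−1 = 4
i=1: 4 = 4 (b=4); 4→5: 5 = 5; 5−1 = 4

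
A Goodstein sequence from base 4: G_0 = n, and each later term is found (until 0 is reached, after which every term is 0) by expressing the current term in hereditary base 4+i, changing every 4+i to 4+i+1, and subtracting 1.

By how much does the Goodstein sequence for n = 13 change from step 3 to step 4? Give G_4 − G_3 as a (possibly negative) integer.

(0) 13|_4 = 3·4 + 1 ↦ 3·5 + 1|_5 = 16 ⇒ 15
(1) 15|_5 = 3·5 ↦ 3·6|_6 = 18 ⇒ 17
(2) 17|_6 = 2·6 + 5 ↦ 2·7 + 5|_7 = 19 ⇒ 18
(3) 18|_7 = 2·7 + 4 ↦ 2·8 + 4|_8 = 20 ⇒ 19

1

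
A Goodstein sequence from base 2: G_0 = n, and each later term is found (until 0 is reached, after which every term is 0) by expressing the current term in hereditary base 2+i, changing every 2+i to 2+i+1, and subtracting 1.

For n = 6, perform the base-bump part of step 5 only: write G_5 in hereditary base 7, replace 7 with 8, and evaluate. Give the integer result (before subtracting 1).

G_0 = 6. HB_2(6) = 2^2 + 2. Bump = 30. G_1 = 29.
G_1 = 29. HB_3(29) = 3^3 + 2. Bump = 258. G_2 = 257.
G_2 = 257. HB_4(257) = 4^4 + 1. Bump = 3126. G_3 = 3125.
G_3 = 3125. HB_5(3125) = 5^5. Bump = 46656. G_4 = 46655.
G_4 = 46655. HB_6(46655) = 5·6^5 + 5·6^4 + 5·6^3 + 5·6^2 + 5·6 + 5. Bump = 98040. G_5 = 98039.

187244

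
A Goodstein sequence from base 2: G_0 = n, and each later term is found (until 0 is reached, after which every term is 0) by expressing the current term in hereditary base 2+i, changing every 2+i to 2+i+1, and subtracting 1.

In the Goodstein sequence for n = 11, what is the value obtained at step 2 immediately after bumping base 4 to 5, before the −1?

15628

step 0: 11 = 2^(2 + 1) + 2 + 1; sub 3 for 2: 3^(3 + 1) + 3 + 1; = 85; G_1 = 85−1 = 84
step 1: 84 = 3^(3 + 1) + 3; sub 4 for 3: 4^(4 + 1) + 4; = 1028; G_2 = 1028−1 = 1027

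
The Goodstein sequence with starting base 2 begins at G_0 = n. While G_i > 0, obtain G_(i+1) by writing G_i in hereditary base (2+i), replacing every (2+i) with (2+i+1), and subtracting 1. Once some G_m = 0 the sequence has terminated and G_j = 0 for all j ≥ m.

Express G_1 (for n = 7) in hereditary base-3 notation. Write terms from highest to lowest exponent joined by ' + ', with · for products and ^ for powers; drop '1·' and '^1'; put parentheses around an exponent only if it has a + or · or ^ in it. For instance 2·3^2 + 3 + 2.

3^3 + 3

(0) 7|_2 = 2^2 + 2 + 1 ↦ 3^3 + 3 + 1|_3 = 31 ⇒ 30
(1) 30|_3 = 3^3 + 3 ↦ 4^4 + 4|_4 = 260 ⇒ 259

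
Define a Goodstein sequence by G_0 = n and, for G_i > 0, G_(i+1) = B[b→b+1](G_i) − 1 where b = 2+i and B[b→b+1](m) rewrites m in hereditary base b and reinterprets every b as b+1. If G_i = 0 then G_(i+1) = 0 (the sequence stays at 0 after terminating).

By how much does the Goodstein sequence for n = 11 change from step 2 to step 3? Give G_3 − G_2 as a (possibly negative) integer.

step 0: 11 = 2^(2 + 1) + 2 + 1; sub 3 for 2: 3^(3 + 1) + 3 + 1; = 85; G_1 = 85−1 = 84
step 1: 84 = 3^(3 + 1) + 3; sub 4 for 3: 4^(4 + 1) + 4; = 1028; G_2 = 1028−1 = 1027
step 2: 1027 = 4^(4 + 1) + 3; sub 5 for 4: 5^(5 + 1) + 3; = 15628; G_3 = 15628−1 = 15627

14600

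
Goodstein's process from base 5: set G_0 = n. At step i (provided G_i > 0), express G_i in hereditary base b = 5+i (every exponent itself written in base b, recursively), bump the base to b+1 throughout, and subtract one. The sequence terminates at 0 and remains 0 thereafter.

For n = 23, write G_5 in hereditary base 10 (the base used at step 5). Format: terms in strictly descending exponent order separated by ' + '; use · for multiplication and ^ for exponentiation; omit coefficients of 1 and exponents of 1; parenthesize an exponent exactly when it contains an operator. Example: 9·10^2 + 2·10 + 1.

3·10 + 7

(0) 23|_5 = 4·5 + 3 ↦ 4·6 + 3|_6 = 27 ⇒ 26
(1) 26|_6 = 4·6 + 2 ↦ 4·7 + 2|_7 = 30 ⇒ 29
(2) 29|_7 = 4·7 + 1 ↦ 4·8 + 1|_8 = 33 ⇒ 32
(3) 32|_8 = 4·8 ↦ 4·9|_9 = 36 ⇒ 35
(4) 35|_9 = 3·9 + 8 ↦ 3·10 + 8|_10 = 38 ⇒ 37
(5) 37|_10 = 3·10 + 7 ↦ 3·11 + 7|_11 = 40 ⇒ 39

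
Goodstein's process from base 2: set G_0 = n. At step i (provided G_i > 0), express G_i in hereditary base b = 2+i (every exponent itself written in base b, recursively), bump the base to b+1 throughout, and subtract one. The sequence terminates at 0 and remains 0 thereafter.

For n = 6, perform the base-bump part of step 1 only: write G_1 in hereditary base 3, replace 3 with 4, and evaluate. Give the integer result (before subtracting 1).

G_0 = 6. HB_2(6) = 2^2 + 2. Bump = 30. G_1 = 29.
G_1 = 29. HB_3(29) = 3^3 + 2. Bump = 258. G_2 = 257.

258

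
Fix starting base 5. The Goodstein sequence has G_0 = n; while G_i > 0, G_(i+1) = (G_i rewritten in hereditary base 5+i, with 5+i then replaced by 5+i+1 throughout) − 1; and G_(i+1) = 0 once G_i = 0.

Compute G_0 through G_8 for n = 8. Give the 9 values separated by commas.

8, 8, 8, 8, 8, 7, 6, 5, 4

i=0: 8 = 5 + 3 (b=5); 5→6: 6 + 3 = 9; 9−1 = 8
i=1: 8 = 6 + 2 (b=6); 6→7: 7 + 2 = 9; 9−1 = 8
i=2: 8 = 7 + 1 (b=7); 7→8: 8 + 1 = 9; 9−1 = 8
i=3: 8 = 8 (b=8); 8→9: 9 = 9; 9−1 = 8
i=4: 8 = 8 (b=9); 9→10: 8 = 8; 8−1 = 7
i=5: 7 = 7 (b=10); 10→11: 7 = 7; 7−1 = 6
i=6: 6 = 6 (b=11); 11→12: 6 = 6; 6−1 = 5
i=7: 5 = 5 (b=12); 12→13: 5 = 5; 5−1 = 4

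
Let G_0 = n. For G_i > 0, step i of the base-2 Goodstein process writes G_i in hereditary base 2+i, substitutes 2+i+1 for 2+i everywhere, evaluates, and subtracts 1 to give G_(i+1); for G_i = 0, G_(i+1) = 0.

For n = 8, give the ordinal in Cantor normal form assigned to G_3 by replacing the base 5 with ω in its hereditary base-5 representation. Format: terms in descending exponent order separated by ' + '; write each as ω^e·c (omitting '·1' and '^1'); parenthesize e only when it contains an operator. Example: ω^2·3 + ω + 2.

8 —HB2→ 2^(2 + 1) —bump→ 3^(3 + 1) = 81 —(−1)→ 80
80 —HB3→ 2·3^3 + 2·3^2 + 2·3 + 2 —bump→ 2·4^4 + 2·4^2 + 2·4 + 2 = 554 —(−1)→ 553
553 —HB4→ 2·4^4 + 2·4^2 + 2·4 + 1 —bump→ 2·5^5 + 2·5^2 + 2·5 + 1 = 6311 —(−1)→ 6310

ω^ω·2 + ω^2·2 + ω·2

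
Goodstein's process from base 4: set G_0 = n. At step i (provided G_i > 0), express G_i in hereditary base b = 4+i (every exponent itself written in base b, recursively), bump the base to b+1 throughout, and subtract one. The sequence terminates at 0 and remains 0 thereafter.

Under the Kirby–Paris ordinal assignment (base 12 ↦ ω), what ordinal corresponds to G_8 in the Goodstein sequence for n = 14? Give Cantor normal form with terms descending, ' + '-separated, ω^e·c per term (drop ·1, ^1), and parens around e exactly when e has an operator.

(0) 14|_4 = 3·4 + 2 ↦ 3·5 + 2|_5 = 17 ⇒ 16
(1) 16|_5 = 3·5 + 1 ↦ 3·6 + 1|_6 = 19 ⇒ 18
(2) 18|_6 = 3·6 ↦ 3·7|_7 = 21 ⇒ 20
(3) 20|_7 = 2·7 + 6 ↦ 2·8 + 6|_8 = 22 ⇒ 21
(4) 21|_8 = 2·8 + 5 ↦ 2·9 + 5|_9 = 23 ⇒ 22
(5) 22|_9 = 2·9 + 4 ↦ 2·10 + 4|_10 = 24 ⇒ 23
(6) 23|_10 = 2·10 + 3 ↦ 2·11 + 3|_11 = 25 ⇒ 24
(7) 24|_11 = 2·11 + 2 ↦ 2·12 + 2|_12 = 26 ⇒ 25
(8) 25|_12 = 2·12 + 1 ↦ 2·13 + 1|_13 = 27 ⇒ 26

ω·2 + 1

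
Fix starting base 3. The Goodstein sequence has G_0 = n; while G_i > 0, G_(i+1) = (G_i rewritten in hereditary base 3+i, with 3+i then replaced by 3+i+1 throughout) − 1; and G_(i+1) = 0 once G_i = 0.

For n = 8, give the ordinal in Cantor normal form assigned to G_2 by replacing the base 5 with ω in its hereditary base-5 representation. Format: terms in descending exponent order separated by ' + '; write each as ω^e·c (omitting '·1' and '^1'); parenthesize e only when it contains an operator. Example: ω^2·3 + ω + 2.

ω·2

i=0: 8 = 2·3 + 2 (b=3); 3→4: 2·4 + 2 = 10; 10−1 = 9
i=1: 9 = 2·4 + 1 (b=4); 4→5: 2·5 + 1 = 11; 11−1 = 10
i=2: 10 = 2·5 (b=5); 5→6: 2·6 = 12; 12−1 = 11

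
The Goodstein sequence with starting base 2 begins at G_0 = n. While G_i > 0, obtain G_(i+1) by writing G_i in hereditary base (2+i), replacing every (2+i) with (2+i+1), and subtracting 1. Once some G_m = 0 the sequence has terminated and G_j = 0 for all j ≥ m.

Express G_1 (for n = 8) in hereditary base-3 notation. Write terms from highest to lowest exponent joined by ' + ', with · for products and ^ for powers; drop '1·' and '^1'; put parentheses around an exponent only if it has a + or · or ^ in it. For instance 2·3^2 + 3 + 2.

2·3^3 + 2·3^2 + 2·3 + 2

G_0=8  [base 2] 2^(2 + 1)  →[2↦3]→  3^(3 + 1) = 81  −1 ⇒ G_1=80
G_1=80  [base 3] 2·3^3 + 2·3^2 + 2·3 + 2  →[3↦4]→  2·4^4 + 2·4^2 + 2·4 + 2 = 554  −1 ⇒ G_2=553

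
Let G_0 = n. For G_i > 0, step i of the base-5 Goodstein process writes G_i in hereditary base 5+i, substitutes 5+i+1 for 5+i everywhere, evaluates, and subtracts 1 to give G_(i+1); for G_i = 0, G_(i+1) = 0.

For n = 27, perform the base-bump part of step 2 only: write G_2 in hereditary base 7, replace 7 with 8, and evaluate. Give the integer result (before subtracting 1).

G_0 = 27. HB_5(27) = 5^2 + 2. Bump = 38. G_1 = 37.
G_1 = 37. HB_6(37) = 6^2 + 1. Bump = 50. G_2 = 49.
G_2 = 49. HB_7(49) = 7^2. Bump = 64. G_3 = 63.

64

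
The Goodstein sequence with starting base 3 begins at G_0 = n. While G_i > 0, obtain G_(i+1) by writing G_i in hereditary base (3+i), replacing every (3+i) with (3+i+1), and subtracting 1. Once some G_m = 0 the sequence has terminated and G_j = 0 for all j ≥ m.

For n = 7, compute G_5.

9

step 0: 7 = 2·3 + 1; sub 4 for 3: 2·4 + 1; = 9; G_1 = 9−1 = 8
step 1: 8 = 2·4; sub 5 for 4: 2·5; = 10; G_2 = 10−1 = 9
step 2: 9 = 5 + 4; sub 6 for 5: 6 + 4; = 10; G_3 = 10−1 = 9
step 3: 9 = 6 + 3; sub 7 for 6: 7 + 3; = 10; G_4 = 10−1 = 9
step 4: 9 = 7 + 2; sub 8 for 7: 8 + 2; = 10; G_5 = 10−1 = 9
step 5: 9 = 8 + 1; sub 9 for 8: 9 + 1; = 10; G_6 = 10−1 = 9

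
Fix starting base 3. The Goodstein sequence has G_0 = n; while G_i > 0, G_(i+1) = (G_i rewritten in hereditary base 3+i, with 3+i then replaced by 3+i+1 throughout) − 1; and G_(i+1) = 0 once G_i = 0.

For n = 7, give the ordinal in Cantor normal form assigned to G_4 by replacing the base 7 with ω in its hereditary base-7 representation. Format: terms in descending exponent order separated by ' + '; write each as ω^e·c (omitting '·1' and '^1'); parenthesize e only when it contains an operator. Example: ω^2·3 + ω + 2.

ω + 2

i=0: 7 = 2·3 + 1 (b=3); 3→4: 2·4 + 1 = 9; 9−1 = 8
i=1: 8 = 2·4 (b=4); 4→5: 2·5 = 10; 10−1 = 9
i=2: 9 = 5 + 4 (b=5); 5→6: 6 + 4 = 10; 10−1 = 9
i=3: 9 = 6 + 3 (b=6); 6→7: 7 + 3 = 10; 10−1 = 9
i=4: 9 = 7 + 2 (b=7); 7→8: 8 + 2 = 10; 10−1 = 9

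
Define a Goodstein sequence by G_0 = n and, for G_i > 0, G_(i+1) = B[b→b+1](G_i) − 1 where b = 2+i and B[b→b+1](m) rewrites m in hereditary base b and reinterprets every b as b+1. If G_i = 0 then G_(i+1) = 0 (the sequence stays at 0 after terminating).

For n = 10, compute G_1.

base 2: 10 = 2^(2 + 1) + 2; at 3: 3^(3 + 1) + 3 = 84; next = 83
base 3: 83 = 3^(3 + 1) + 2; at 4: 4^(4 + 1) + 2 = 1026; next = 1025

83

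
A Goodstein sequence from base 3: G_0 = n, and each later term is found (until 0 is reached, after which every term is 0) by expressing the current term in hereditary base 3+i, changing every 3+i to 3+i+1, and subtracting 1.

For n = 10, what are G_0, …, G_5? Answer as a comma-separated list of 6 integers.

i=0: 10 = 3^2 + 1 (b=3); 3→4: 4^2 + 1 = 17; 17−1 = 16
i=1: 16 = 4^2 (b=4); 4→5: 5^2 = 25; 25−1 = 24
i=2: 24 = 4·5 + 4 (b=5); 5→6: 4·6 + 4 = 28; 28−1 = 27
i=3: 27 = 4·6 + 3 (b=6); 6→7: 4·7 + 3 = 31; 31−1 = 30
i=4: 30 = 4·7 + 2 (b=7); 7→8: 4·8 + 2 = 34; 34−1 = 33

10, 16, 24, 27, 30, 33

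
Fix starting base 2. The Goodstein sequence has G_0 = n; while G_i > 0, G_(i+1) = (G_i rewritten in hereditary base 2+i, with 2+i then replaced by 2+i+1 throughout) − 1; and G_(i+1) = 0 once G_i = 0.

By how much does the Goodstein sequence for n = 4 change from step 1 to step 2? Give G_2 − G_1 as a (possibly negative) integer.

G_0=4  [base 2] 2^2  →[2↦3]→  3^3 = 27  −1 ⇒ G_1=26
G_1=26  [base 3] 2·3^2 + 2·3 + 2  →[3↦4]→  2·4^2 + 2·4 + 2 = 42  −1 ⇒ G_2=41

15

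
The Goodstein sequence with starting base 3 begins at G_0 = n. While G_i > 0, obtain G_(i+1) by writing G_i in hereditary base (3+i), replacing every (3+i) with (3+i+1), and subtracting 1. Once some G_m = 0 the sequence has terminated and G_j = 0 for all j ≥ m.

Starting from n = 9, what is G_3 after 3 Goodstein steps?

19

i=0: 9 = 3^2 (b=3); 3→4: 4^2 = 16; 16−1 = 15
i=1: 15 = 3·4 + 3 (b=4); 4→5: 3·5 + 3 = 18; 18−1 = 17
i=2: 17 = 3·5 + 2 (b=5); 5→6: 3·6 + 2 = 20; 20−1 = 19
i=3: 19 = 3·6 + 1 (b=6); 6→7: 3·7 + 1 = 22; 22−1 = 21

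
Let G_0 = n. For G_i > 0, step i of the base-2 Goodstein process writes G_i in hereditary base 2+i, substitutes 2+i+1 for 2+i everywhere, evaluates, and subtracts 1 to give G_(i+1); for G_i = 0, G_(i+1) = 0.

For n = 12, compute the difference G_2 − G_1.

958

base 2: 12 = 2^(2 + 1) + 2^2; at 3: 3^(3 + 1) + 3^3 = 108; next = 107
base 3: 107 = 3^(3 + 1) + 2·3^2 + 2·3 + 2; at 4: 4^(4 + 1) + 2·4^2 + 2·4 + 2 = 1066; next = 1065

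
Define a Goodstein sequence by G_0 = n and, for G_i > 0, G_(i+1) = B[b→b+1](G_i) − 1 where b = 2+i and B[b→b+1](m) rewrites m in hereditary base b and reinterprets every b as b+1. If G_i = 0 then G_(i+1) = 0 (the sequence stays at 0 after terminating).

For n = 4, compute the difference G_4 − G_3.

4 —HB2→ 2^2 —bump→ 3^3 = 27 —(−1)→ 26
26 —HB3→ 2·3^2 + 2·3 + 2 —bump→ 2·4^2 + 2·4 + 2 = 42 —(−1)→ 41
41 —HB4→ 2·4^2 + 2·4 + 1 —bump→ 2·5^2 + 2·5 + 1 = 61 —(−1)→ 60
60 —HB5→ 2·5^2 + 2·5 —bump→ 2·6^2 + 2·6 = 84 —(−1)→ 83

23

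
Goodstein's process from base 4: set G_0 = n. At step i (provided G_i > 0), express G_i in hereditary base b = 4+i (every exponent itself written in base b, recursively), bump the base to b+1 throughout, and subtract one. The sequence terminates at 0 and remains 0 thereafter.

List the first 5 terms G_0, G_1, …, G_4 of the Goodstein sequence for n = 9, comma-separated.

9, 10, 11, 11, 11

base 4: 9 = 2·4 + 1; at 5: 2·5 + 1 = 11; next = 10
base 5: 10 = 2·5; at 6: 2·6 = 12; next = 11
base 6: 11 = 6 + 5; at 7: 7 + 5 = 12; next = 11
base 7: 11 = 7 + 4; at 8: 8 + 4 = 12; next = 11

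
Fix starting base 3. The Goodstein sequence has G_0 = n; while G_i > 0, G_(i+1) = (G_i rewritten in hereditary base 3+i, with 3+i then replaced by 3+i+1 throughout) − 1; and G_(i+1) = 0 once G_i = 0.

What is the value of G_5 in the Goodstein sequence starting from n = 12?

12 —HB3→ 3^2 + 3 —bump→ 4^2 + 4 = 20 —(−1)→ 19
19 —HB4→ 4^2 + 3 —bump→ 5^2 + 3 = 28 —(−1)→ 27
27 —HB5→ 5^2 + 2 —bump→ 6^2 + 2 = 38 —(−1)→ 37
37 —HB6→ 6^2 + 1 —bump→ 7^2 + 1 = 50 —(−1)→ 49
49 —HB7→ 7^2 —bump→ 8^2 = 64 —(−1)→ 63

63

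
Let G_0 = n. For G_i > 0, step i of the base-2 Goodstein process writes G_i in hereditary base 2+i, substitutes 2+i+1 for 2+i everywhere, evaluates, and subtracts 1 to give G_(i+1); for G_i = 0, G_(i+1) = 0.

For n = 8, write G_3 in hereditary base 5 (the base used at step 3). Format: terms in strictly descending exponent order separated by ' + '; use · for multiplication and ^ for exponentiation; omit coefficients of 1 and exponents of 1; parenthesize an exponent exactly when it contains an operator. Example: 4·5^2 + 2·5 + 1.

2·5^5 + 2·5^2 + 2·5

[0] 8 ≡ 2^(2 + 1) (base 2). Lift 3: 81. −1: 80.
[1] 80 ≡ 2·3^3 + 2·3^2 + 2·3 + 2 (base 3). Lift 4: 554. −1: 553.
[2] 553 ≡ 2·4^4 + 2·4^2 + 2·4 + 1 (base 4). Lift 5: 6311. −1: 6310.
[3] 6310 ≡ 2·5^5 + 2·5^2 + 2·5 (base 5). Lift 6: 93396. −1: 93395.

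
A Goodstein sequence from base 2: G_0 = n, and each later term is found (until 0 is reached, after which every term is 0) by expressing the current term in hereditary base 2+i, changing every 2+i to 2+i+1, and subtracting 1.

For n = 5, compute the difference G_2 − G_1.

228

G_0 = 5. HB_2(5) = 2^2 + 1. Bump = 28. G_1 = 27.
G_1 = 27. HB_3(27) = 3^3. Bump = 256. G_2 = 255.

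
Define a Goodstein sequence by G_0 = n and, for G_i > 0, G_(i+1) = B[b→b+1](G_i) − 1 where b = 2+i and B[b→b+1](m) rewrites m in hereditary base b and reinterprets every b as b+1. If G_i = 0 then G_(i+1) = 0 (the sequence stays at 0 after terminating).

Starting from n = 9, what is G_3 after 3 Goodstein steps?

(0) 9|_2 = 2^(2 + 1) + 1 ↦ 3^(3 + 1) + 1|_3 = 82 ⇒ 81
(1) 81|_3 = 3^(3 + 1) ↦ 4^(4 + 1)|_4 = 1024 ⇒ 1023
(2) 1023|_4 = 3·4^4 + 3·4^3 + 3·4^2 + 3·4 + 3 ↦ 3·5^5 + 3·5^3 + 3·5^2 + 3·5 + 3|_5 = 9843 ⇒ 9842
(3) 9842|_5 = 3·5^5 + 3·5^3 + 3·5^2 + 3·5 + 2 ↦ 3·6^6 + 3·6^3 + 3·6^2 + 3·6 + 2|_6 = 140744 ⇒ 140743

9842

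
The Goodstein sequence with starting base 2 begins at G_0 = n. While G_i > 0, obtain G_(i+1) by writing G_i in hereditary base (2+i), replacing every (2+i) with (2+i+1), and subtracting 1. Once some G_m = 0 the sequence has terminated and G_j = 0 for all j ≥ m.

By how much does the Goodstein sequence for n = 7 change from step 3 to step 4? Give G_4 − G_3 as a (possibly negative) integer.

43530

7 —HB2→ 2^2 + 2 + 1 —bump→ 3^3 + 3 + 1 = 31 —(−1)→ 30
30 —HB3→ 3^3 + 3 —bump→ 4^4 + 4 = 260 —(−1)→ 259
259 —HB4→ 4^4 + 3 —bump→ 5^5 + 3 = 3128 —(−1)→ 3127
3127 —HB5→ 5^5 + 2 —bump→ 6^6 + 2 = 46658 —(−1)→ 46657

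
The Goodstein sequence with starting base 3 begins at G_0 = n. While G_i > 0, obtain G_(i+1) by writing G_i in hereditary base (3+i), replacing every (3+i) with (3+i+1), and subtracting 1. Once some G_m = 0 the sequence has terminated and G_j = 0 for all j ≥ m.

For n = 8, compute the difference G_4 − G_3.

0

step 0: 8 = 2·3 + 2; sub 4 for 3: 2·4 + 2; = 10; G_1 = 10−1 = 9
step 1: 9 = 2·4 + 1; sub 5 for 4: 2·5 + 1; = 11; G_2 = 11−1 = 10
step 2: 10 = 2·5; sub 6 for 5: 2·6; = 12; G_3 = 12−1 = 11
step 3: 11 = 6 + 5; sub 7 for 6: 7 + 5; = 12; G_4 = 12−1 = 11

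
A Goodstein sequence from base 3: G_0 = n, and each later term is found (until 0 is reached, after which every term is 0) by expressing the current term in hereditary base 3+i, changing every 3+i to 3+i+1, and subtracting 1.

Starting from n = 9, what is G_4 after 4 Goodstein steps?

21

G_0 = 9. HB_3(9) = 3^2. Bump = 16. G_1 = 15.
G_1 = 15. HB_4(15) = 3·4 + 3. Bump = 18. G_2 = 17.
G_2 = 17. HB_5(17) = 3·5 + 2. Bump = 20. G_3 = 19.
G_3 = 19. HB_6(19) = 3·6 + 1. Bump = 22. G_4 = 21.
G_4 = 21. HB_7(21) = 3·7. Bump = 24. G_5 = 23.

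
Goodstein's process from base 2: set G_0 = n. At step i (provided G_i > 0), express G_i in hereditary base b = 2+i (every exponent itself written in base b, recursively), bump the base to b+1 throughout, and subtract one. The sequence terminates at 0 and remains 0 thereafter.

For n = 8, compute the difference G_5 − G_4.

G_0=8  [base 2] 2^(2 + 1)  →[2↦3]→  3^(3 + 1) = 81  −1 ⇒ G_1=80
G_1=80  [base 3] 2·3^3 + 2·3^2 + 2·3 + 2  →[3↦4]→  2·4^4 + 2·4^2 + 2·4 + 2 = 554  −1 ⇒ G_2=553
G_2=553  [base 4] 2·4^4 + 2·4^2 + 2·4 + 1  →[4↦5]→  2·5^5 + 2·5^2 + 2·5 + 1 = 6311  −1 ⇒ G_3=6310
G_3=6310  [base 5] 2·5^5 + 2·5^2 + 2·5  →[5↦6]→  2·6^6 + 2·6^2 + 2·6 = 93396  −1 ⇒ G_4=93395
G_4=93395  [base 6] 2·6^6 + 2·6^2 + 6 + 5  →[6↦7]→  2·7^7 + 2·7^2 + 7 + 5 = 1647196  −1 ⇒ G_5=1647195

1553800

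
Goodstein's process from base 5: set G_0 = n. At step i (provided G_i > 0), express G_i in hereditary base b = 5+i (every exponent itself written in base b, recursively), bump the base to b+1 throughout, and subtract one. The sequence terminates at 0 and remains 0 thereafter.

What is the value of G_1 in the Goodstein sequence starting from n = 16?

18

16 —HB5→ 3·5 + 1 —bump→ 3·6 + 1 = 19 —(−1)→ 18
18 —HB6→ 3·6 —bump→ 3·7 = 21 —(−1)→ 20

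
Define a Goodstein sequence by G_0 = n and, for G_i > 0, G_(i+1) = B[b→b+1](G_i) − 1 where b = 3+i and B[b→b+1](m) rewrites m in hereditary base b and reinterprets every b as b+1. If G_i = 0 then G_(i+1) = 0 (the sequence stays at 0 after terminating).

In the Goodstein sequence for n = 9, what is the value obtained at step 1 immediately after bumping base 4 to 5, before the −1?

18

9 —HB3→ 3^2 —bump→ 4^2 = 16 —(−1)→ 15
15 —HB4→ 3·4 + 3 —bump→ 3·5 + 3 = 18 —(−1)→ 17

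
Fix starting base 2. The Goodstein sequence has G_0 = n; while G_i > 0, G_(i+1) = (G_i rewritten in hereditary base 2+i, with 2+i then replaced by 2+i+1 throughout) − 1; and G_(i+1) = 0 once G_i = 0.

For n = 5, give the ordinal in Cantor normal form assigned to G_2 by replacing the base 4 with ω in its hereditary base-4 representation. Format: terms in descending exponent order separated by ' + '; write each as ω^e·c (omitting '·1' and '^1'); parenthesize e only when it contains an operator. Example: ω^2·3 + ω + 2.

[0] 5 ≡ 2^2 + 1 (base 2). Lift 3: 28. −1: 27.
[1] 27 ≡ 3^3 (base 3). Lift 4: 256. −1: 255.

ω^3·3 + ω^2·3 + ω·3 + 3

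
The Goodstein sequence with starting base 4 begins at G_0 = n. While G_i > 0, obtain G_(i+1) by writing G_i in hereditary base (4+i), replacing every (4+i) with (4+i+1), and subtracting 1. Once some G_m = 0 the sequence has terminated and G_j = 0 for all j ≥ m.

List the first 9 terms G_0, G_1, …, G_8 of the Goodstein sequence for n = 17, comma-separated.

17, 25, 35, 39, 43, 47, 51, 55, 59

i=0: 17 = 4^2 + 1 (b=4); 4→5: 5^2 + 1 = 26; 26−1 = 25
i=1: 25 = 5^2 (b=5); 5→6: 6^2 = 36; 36−1 = 35
i=2: 35 = 5·6 + 5 (b=6); 6→7: 5·7 + 5 = 40; 40−1 = 39
i=3: 39 = 5·7 + 4 (b=7); 7→8: 5·8 + 4 = 44; 44−1 = 43
i=4: 43 = 5·8 + 3 (b=8); 8→9: 5·9 + 3 = 48; 48−1 = 47
i=5: 47 = 5·9 + 2 (b=9); 9→10: 5·10 + 2 = 52; 52−1 = 51
i=6: 51 = 5·10 + 1 (b=10); 10→11: 5·11 + 1 = 56; 56−1 = 55
i=7: 55 = 5·11 (b=11); 11→12: 5·12 = 60; 60−1 = 59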